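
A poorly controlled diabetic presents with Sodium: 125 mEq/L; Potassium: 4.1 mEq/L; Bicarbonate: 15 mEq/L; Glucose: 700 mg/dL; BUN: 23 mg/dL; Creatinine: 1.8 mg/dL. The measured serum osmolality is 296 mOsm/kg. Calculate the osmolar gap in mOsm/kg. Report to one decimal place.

Calculated osmolality = 2·Na + glucose/18 + BUN/2.8
= 2·125 + 700/18 + 23/2.8
= 250 + 38.89 + 8.21
= 297.1 mOsm/kg ≈ 297.1 mOsm/kg
Osmolar gap = measured − calculated = 296 − 297.1 = -1.1 mOsm/kg

-1.1 mOsm/kg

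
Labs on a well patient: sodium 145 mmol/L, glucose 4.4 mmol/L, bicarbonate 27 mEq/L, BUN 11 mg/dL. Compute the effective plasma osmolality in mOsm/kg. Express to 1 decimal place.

Effective osmolality excludes urea (freely permeant across cell membranes):
2·Na + glucose
= 2·145 + 4.4
= 290 + 4.4
= 294.4 mOsm/kg

294.4 mOsm/kg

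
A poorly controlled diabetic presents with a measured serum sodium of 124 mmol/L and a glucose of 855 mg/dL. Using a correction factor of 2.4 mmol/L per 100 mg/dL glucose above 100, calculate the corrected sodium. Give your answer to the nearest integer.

142 mmol/L

Corrected Na = measured Na + 2.4 · (glucose − 100)/100
= 124 + 2.4 · (855 − 100)/100
= 124 + 18.1
= 142.1 mmol/L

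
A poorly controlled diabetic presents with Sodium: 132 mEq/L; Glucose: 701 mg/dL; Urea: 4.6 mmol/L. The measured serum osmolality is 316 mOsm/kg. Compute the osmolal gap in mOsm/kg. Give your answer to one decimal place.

8.5 mOsm/kg

Calculated osmolality = 2·Na + glucose/18 + urea
= 2·132 + 701/18 + 4.6
= 264 + 38.94 + 4.60
= 307.54 mOsm/kg ≈ 307.5 mOsm/kg
Osmolar gap = measured − calculated = 316 − 307.5 = 8.5 mOsm/kg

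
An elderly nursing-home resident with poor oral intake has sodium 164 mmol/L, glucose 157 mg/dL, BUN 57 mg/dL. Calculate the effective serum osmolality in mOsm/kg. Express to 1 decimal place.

336.7 mOsm/kg

Effective osmolality excludes urea (freely permeant across cell membranes):
2·Na + glucose/18
= 2·164 + 157/18
= 328 + 8.72
= 336.72 mOsm/kg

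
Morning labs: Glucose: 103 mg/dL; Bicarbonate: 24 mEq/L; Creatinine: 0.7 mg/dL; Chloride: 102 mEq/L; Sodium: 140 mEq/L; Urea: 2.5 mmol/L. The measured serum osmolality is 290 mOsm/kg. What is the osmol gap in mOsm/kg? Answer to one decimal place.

Calculated osmolality = 2·Na + glucose/18 + urea
= 2·140 + 103/18 + 2.5
= 280 + 5.72 + 2.50
= 288.22 mOsm/kg ≈ 288.2 mOsm/kg
Osmolar gap = measured − calculated = 290 − 288.2 = 1.8 mOsm/kg

1.8 mOsm/kg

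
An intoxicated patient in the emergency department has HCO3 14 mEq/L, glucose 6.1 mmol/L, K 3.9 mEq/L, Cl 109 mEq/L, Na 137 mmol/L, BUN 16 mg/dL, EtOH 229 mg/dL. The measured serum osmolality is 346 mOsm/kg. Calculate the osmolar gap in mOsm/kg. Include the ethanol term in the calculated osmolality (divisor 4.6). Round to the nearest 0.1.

Calculated osmolality = 2·Na + glucose + BUN/2.8 + ethanol/4.6
= 2·137 + 6.1 + 16/2.8 + 229/4.6
= 274 + 6.10 + 5.71 + 49.78
= 335.59 mOsm/kg ≈ 335.6 mOsm/kg
Osmolar gap = measured − calculated = 346 − 335.6 = 10.4 mOsm/kg

10.4 mOsm/kg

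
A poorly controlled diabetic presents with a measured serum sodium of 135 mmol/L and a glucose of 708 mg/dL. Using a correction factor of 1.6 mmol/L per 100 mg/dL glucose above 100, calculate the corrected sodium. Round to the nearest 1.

Corrected Na = measured Na + 1.6 · (glucose − 100)/100
= 135 + 1.6 · (708 − 100)/100
= 135 + 9.7
= 144.7 mmol/L

145 mmol/L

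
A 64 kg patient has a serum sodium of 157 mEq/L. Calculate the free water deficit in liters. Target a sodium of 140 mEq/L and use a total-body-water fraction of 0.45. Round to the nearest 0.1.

3.5 L

TBW = 0.45 · 64 = 28.8 L
Free water deficit = TBW · (Na/140 − 1)
= 28.8 · (157/140 − 1)
= 28.8 · 0.1214
= 3.5 L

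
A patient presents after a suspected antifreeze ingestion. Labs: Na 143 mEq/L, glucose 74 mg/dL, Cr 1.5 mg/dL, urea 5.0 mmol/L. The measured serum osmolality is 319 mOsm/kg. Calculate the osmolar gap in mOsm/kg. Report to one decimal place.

23.9 mOsm/kg

Calculated osmolality = 2·Na + glucose/18 + urea
= 2·143 + 74/18 + 5
= 286 + 4.11 + 5
= 295.11 mOsm/kg ≈ 295.1 mOsm/kg
Osmolar gap = measured − calculated = 319 − 295.1 = 23.9 mOsm/kg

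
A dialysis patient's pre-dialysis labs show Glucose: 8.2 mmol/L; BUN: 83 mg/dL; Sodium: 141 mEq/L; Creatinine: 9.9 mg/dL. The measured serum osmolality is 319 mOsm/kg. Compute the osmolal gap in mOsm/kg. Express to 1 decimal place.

-0.8 mOsm/kg

Calculated osmolality = 2·Na + glucose + BUN/2.8
= 2·141 + 8.2 + 83/2.8
= 282 + 8.20 + 29.64
= 319.84 mOsm/kg ≈ 319.8 mOsm/kg
Osmolar gap = measured − calculated = 319 − 319.8 = -0.8 mOsm/kg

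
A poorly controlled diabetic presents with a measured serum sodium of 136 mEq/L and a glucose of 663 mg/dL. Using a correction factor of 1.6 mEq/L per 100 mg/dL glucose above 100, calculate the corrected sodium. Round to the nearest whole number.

145 mEq/L

Corrected Na = measured Na + 1.6 · (glucose − 100)/100
= 136 + 1.6 · (663 − 100)/100
= 136 + 9
= 145 mEq/L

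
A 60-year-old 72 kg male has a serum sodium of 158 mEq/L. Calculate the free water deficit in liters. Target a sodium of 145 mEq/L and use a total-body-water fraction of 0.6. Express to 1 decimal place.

TBW = 0.6 · 72 = 43.2 L
Free water deficit = TBW · (Na/145 − 1)
= 43.2 · (158/145 − 1)
= 43.2 · 0.0897
= 3.88 L

3.9 L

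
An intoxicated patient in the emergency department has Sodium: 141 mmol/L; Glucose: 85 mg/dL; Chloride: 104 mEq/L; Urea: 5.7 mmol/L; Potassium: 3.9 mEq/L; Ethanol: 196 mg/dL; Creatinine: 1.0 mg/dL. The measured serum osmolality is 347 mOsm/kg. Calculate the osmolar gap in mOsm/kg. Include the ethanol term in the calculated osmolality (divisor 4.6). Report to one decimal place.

Calculated osmolality = 2·Na + glucose/18 + urea + ethanol/4.6
= 2·141 + 85/18 + 5.7 + 196/4.6
= 282 + 4.72 + 5.70 + 42.61
= 335.03 mOsm/kg ≈ 335.0 mOsm/kg
Osmolar gap = measured − calculated = 347 − 335.0 = 12.0 mOsm/kg

12.0 mOsm/kg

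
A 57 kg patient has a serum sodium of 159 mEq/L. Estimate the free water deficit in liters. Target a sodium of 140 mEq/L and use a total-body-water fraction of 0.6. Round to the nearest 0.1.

TBW = 0.6 · 57 = 34.2 L
Free water deficit = TBW · (Na/140 − 1)
= 34.2 · (159/140 − 1)
= 34.2 · 0.1357
= 4.64 L

4.6 L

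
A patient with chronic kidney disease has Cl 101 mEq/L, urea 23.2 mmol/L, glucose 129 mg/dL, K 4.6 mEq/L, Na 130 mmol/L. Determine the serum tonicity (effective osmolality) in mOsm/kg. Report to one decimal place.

Effective osmolality excludes urea (freely permeant across cell membranes):
2·Na + glucose/18
= 2·130 + 129/18
= 260 + 7.17
= 267.17 mOsm/kg

267.2 mOsm/kg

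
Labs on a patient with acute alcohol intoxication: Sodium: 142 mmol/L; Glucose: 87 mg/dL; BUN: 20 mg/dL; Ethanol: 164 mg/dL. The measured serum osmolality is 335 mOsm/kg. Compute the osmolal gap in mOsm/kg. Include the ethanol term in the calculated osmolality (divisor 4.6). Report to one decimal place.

3.4 mOsm/kg

Calculated osmolality = 2·Na + glucose/18 + BUN/2.8 + ethanol/4.6
= 2·142 + 87/18 + 20/2.8 + 164/4.6
= 284 + 4.83 + 7.14 + 35.65
= 331.62 mOsm/kg ≈ 331.6 mOsm/kg
Osmolar gap = measured − calculated = 335 − 331.6 = 3.4 mOsm/kg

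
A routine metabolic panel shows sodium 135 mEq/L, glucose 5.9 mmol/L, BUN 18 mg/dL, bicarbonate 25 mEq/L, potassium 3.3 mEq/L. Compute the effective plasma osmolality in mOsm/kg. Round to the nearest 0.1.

275.9 mOsm/kg

Effective osmolality excludes urea (freely permeant across cell membranes):
2·Na + glucose
= 2·135 + 5.9
= 270 + 5.9
= 275.9 mOsm/kg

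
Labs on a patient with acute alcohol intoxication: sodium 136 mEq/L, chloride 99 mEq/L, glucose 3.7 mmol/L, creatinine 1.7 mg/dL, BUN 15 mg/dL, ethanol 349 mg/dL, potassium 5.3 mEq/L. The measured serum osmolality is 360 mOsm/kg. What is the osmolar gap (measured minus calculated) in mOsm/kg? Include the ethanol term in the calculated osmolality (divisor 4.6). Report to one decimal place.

3.1 mOsm/kg

Calculated osmolality = 2·Na + glucose + BUN/2.8 + ethanol/4.6
= 2·136 + 3.7 + 15/2.8 + 349/4.6
= 272 + 3.70 + 5.36 + 75.87
= 356.93 mOsm/kg ≈ 356.9 mOsm/kg
Osmolar gap = measured − calculated = 360 − 356.9 = 3.1 mOsm/kg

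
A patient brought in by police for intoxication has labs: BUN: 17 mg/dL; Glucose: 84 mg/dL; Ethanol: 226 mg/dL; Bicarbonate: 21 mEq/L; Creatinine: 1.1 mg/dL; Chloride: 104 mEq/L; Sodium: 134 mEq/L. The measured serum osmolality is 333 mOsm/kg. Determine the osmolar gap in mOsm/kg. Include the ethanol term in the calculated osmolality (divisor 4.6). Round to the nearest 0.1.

Calculated osmolality = 2·Na + glucose/18 + BUN/2.8 + ethanol/4.6
= 2·134 + 84/18 + 17/2.8 + 226/4.6
= 268 + 4.67 + 6.07 + 49.13
= 327.87 mOsm/kg ≈ 327.9 mOsm/kg
Osmolar gap = measured − calculated = 333 − 327.9 = 5.1 mOsm/kg

5.1 mOsm/kg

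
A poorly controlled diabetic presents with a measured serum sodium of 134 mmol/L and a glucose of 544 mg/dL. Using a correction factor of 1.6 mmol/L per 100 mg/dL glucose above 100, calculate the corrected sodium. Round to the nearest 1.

Corrected Na = measured Na + 1.6 · (glucose − 100)/100
= 134 + 1.6 · (544 − 100)/100
= 134 + 7.1
= 141.1 mmol/L

141 mmol/L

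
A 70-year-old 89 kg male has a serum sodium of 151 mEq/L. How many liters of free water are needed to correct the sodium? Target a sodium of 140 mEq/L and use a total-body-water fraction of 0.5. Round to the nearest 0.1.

3.5 L

TBW = 0.5 · 89 = 44.5 L
Free water deficit = TBW · (Na/140 − 1)
= 44.5 · (151/140 − 1)
= 44.5 · 0.0786
= 3.5 L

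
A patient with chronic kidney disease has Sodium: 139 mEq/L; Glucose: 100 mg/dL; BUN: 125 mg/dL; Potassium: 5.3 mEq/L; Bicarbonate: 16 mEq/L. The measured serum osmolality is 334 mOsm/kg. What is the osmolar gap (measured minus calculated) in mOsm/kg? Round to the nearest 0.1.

Calculated osmolality = 2·Na + glucose/18 + BUN/2.8
= 2·139 + 100/18 + 125/2.8
= 278 + 5.56 + 44.64
= 328.2 mOsm/kg ≈ 328.2 mOsm/kg
Osmolar gap = measured − calculated = 334 − 328.2 = 5.8 mOsm/kg

5.8 mOsm/kg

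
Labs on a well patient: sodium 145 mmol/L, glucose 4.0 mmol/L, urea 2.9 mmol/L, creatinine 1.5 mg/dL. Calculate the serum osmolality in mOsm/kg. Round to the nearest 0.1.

296.9 mOsm/kg

Calculated osmolality = 2·Na + glucose + urea
= 2·145 + 4 + 2.9
= 290 + 4 + 2.90
= 296.9 mOsm/kg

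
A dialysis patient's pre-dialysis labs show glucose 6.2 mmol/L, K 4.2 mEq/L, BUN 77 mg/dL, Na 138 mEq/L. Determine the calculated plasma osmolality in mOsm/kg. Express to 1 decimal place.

Calculated osmolality = 2·Na + glucose + BUN/2.8
= 2·138 + 6.2 + 77/2.8
= 276 + 6.20 + 27.50
= 309.7 mOsm/kg

309.7 mOsm/kg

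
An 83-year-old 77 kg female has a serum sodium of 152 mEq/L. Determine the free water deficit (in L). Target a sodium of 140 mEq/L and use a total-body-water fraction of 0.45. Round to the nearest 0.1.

3.0 L

TBW = 0.45 · 77 = 34.65 L
Free water deficit = TBW · (Na/140 − 1)
= 34.65 · (152/140 − 1)
= 34.65 · 0.0857
= 2.97 L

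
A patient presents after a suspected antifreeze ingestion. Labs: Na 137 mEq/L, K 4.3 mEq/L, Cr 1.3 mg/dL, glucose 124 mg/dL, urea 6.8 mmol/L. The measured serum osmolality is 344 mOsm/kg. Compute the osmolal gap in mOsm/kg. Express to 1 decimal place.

Calculated osmolality = 2·Na + glucose/18 + urea
= 2·137 + 124/18 + 6.8
= 274 + 6.89 + 6.80
= 287.69 mOsm/kg ≈ 287.7 mOsm/kg
Osmolar gap = measured − calculated = 344 − 287.7 = 56.3 mOsm/kg

56.3 mOsm/kg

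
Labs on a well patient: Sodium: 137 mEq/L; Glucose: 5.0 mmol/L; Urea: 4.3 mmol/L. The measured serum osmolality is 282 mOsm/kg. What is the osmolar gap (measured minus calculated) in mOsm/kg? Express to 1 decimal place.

Calculated osmolality = 2·Na + glucose + urea
= 2·137 + 5 + 4.3
= 274 + 5 + 4.30
= 283.3 mOsm/kg ≈ 283.3 mOsm/kg
Osmolar gap = measured − calculated = 282 − 283.3 = -1.3 mOsm/kg

-1.3 mOsm/kg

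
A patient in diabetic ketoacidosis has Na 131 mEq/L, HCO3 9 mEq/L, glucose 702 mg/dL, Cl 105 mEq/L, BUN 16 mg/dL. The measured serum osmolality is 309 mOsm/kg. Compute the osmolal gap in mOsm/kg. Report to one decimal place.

2.3 mOsm/kg

Calculated osmolality = 2·Na + glucose/18 + BUN/2.8
= 2·131 + 702/18 + 16/2.8
= 262 + 39 + 5.71
= 306.71 mOsm/kg ≈ 306.7 mOsm/kg
Osmolar gap = measured − calculated = 309 − 306.7 = 2.3 mOsm/kg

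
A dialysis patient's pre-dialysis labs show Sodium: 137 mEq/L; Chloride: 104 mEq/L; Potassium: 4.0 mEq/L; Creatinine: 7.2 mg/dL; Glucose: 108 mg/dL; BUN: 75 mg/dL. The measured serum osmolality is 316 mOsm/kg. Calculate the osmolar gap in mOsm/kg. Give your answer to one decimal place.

Calculated osmolality = 2·Na + glucose/18 + BUN/2.8
= 2·137 + 108/18 + 75/2.8
= 274 + 6 + 26.79
= 306.79 mOsm/kg ≈ 306.8 mOsm/kg
Osmolar gap = measured − calculated = 316 − 306.8 = 9.2 mOsm/kg

9.2 mOsm/kg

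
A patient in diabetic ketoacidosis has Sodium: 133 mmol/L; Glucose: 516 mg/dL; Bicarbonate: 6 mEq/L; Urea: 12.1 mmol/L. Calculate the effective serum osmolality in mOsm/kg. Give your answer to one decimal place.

Effective osmolality excludes urea (freely permeant across cell membranes):
2·Na + glucose/18
= 2·133 + 516/18
= 266 + 28.67
= 294.67 mOsm/kg

294.7 mOsm/kg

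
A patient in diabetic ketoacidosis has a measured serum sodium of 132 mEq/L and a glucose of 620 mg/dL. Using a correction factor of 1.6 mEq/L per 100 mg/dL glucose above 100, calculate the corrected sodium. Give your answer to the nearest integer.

140 mEq/L

Corrected Na = measured Na + 1.6 · (glucose − 100)/100
= 132 + 1.6 · (620 − 100)/100
= 132 + 8.3
= 140.3 mEq/L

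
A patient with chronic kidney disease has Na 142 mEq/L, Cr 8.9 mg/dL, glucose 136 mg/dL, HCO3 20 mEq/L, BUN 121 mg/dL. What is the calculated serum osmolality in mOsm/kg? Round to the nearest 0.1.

334.8 mOsm/kg

Calculated osmolality = 2·Na + glucose/18 + BUN/2.8
= 2·142 + 136/18 + 121/2.8
= 284 + 7.56 + 43.21
= 334.77 mOsm/kg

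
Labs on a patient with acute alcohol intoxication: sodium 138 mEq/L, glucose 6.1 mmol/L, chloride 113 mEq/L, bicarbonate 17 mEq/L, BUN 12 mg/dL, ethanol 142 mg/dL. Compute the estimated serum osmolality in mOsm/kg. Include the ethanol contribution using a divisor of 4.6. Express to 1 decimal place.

Calculated osmolality = 2·Na + glucose + BUN/2.8 + ethanol/4.6
= 2·138 + 6.1 + 12/2.8 + 142/4.6
= 276 + 6.10 + 4.29 + 30.87
= 317.26 mOsm/kg

317.3 mOsm/kg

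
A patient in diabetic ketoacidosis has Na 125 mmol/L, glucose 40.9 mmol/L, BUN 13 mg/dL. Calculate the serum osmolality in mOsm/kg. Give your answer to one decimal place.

Calculated osmolality = 2·Na + glucose + BUN/2.8
= 2·125 + 40.9 + 13/2.8
= 250 + 40.90 + 4.64
= 295.54 mOsm/kg

295.5 mOsm/kg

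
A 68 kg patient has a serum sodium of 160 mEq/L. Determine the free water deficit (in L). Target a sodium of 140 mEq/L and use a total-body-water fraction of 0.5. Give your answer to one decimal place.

TBW = 0.5 · 68 = 34 L
Free water deficit = TBW · (Na/140 − 1)
= 34 · (160/140 − 1)
= 34 · 0.1429
= 4.86 L

4.9 L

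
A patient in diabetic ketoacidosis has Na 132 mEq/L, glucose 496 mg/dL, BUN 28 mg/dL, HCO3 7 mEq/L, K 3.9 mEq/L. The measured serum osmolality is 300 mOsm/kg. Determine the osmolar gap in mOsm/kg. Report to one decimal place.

Calculated osmolality = 2·Na + glucose/18 + BUN/2.8
= 2·132 + 496/18 + 28/2.8
= 264 + 27.56 + 10
= 301.56 mOsm/kg ≈ 301.6 mOsm/kg
Osmolar gap = measured − calculated = 300 − 301.6 = -1.6 mOsm/kg

-1.6 mOsm/kg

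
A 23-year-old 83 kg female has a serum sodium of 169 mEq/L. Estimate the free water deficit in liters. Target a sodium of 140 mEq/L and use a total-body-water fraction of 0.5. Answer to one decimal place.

TBW = 0.5 · 83 = 41.5 L
Free water deficit = TBW · (Na/140 − 1)
= 41.5 · (169/140 − 1)
= 41.5 · 0.2071
= 8.59 L

8.6 L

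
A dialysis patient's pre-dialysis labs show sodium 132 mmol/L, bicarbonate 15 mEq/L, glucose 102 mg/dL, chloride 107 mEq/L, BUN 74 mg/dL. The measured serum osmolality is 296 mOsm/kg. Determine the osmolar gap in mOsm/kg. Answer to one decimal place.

Calculated osmolality = 2·Na + glucose/18 + BUN/2.8
= 2·132 + 102/18 + 74/2.8
= 264 + 5.67 + 26.43
= 296.1 mOsm/kg ≈ 296.1 mOsm/kg
Osmolar gap = measured − calculated = 296 − 296.1 = -0.1 mOsm/kg

-0.1 mOsm/kg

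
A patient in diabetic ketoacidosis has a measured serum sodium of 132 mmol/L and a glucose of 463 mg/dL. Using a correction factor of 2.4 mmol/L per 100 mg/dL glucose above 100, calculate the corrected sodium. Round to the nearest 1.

Corrected Na = measured Na + 2.4 · (glucose − 100)/100
= 132 + 2.4 · (463 − 100)/100
= 132 + 8.7
= 140.7 mmol/L

141 mmol/L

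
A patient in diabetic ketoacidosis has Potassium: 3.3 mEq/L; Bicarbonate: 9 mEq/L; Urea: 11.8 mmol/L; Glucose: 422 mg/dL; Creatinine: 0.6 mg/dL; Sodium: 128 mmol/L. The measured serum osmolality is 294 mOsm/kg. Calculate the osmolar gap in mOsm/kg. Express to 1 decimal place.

2.8 mOsm/kg

Calculated osmolality = 2·Na + glucose/18 + urea
= 2·128 + 422/18 + 11.8
= 256 + 23.44 + 11.80
= 291.24 mOsm/kg ≈ 291.2 mOsm/kg
Osmolar gap = measured − calculated = 294 − 291.2 = 2.8 mOsm/kg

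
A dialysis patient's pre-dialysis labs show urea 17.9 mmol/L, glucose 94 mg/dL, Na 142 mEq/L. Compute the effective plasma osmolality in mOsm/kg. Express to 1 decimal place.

289.2 mOsm/kg

Effective osmolality excludes urea (freely permeant across cell membranes):
2·Na + glucose/18
= 2·142 + 94/18
= 284 + 5.22
= 289.22 mOsm/kg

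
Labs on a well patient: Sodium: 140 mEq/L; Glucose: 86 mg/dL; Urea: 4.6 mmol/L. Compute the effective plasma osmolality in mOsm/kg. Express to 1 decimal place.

Effective osmolality excludes urea (freely permeant across cell membranes):
2·Na + glucose/18
= 2·140 + 86/18
= 280 + 4.78
= 284.78 mOsm/kg

284.8 mOsm/kg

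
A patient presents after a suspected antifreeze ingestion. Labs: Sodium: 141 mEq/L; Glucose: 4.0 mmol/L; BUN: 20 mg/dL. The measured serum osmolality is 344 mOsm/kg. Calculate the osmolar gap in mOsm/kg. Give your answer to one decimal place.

50.9 mOsm/kg

Calculated osmolality = 2·Na + glucose + BUN/2.8
= 2·141 + 4 + 20/2.8
= 282 + 4 + 7.14
= 293.14 mOsm/kg ≈ 293.1 mOsm/kg
Osmolar gap = measured − calculated = 344 − 293.1 = 50.9 mOsm/kg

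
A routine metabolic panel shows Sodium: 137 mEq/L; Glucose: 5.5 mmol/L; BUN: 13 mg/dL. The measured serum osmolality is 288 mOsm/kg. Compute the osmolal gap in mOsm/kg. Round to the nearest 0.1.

Calculated osmolality = 2·Na + glucose + BUN/2.8
= 2·137 + 5.5 + 13/2.8
= 274 + 5.50 + 4.64
= 284.14 mOsm/kg ≈ 284.1 mOsm/kg
Osmolar gap = measured − calculated = 288 − 284.1 = 3.9 mOsm/kg

3.9 mOsm/kg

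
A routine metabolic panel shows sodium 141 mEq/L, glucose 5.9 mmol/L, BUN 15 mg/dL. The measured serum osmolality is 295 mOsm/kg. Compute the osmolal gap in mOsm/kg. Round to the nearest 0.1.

1.7 mOsm/kg

Calculated osmolality = 2·Na + glucose + BUN/2.8
= 2·141 + 5.9 + 15/2.8
= 282 + 5.90 + 5.36
= 293.26 mOsm/kg ≈ 293.3 mOsm/kg
Osmolar gap = measured − calculated = 295 − 293.3 = 1.7 mOsm/kg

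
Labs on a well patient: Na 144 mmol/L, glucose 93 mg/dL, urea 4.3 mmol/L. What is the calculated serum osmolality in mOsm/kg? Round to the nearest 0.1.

297.5 mOsm/kg

Calculated osmolality = 2·Na + glucose/18 + urea
= 2·144 + 93/18 + 4.3
= 288 + 5.17 + 4.30
= 297.47 mOsm/kg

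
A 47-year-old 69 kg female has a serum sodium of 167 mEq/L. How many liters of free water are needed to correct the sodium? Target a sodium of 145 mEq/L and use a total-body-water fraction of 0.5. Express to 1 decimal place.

TBW = 0.5 · 69 = 34.5 L
Free water deficit = TBW · (Na/145 − 1)
= 34.5 · (167/145 − 1)
= 34.5 · 0.1517
= 5.23 L

5.2 L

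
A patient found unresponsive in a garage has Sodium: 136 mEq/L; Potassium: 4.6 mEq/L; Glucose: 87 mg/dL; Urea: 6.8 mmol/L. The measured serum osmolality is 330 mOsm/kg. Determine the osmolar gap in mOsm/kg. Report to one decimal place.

Calculated osmolality = 2·Na + glucose/18 + urea
= 2·136 + 87/18 + 6.8
= 272 + 4.83 + 6.80
= 283.63 mOsm/kg ≈ 283.6 mOsm/kg
Osmolar gap = measured − calculated = 330 − 283.6 = 46.4 mOsm/kg

46.4 mOsm/kg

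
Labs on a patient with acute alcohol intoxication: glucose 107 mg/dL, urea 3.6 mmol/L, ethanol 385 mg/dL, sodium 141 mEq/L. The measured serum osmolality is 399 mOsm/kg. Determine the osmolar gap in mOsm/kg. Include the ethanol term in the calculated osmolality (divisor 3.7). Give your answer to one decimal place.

Calculated osmolality = 2·Na + glucose/18 + urea + ethanol/3.7
= 2·141 + 107/18 + 3.6 + 385/3.7
= 282 + 5.94 + 3.60 + 104.05
= 395.59 mOsm/kg ≈ 395.6 mOsm/kg
Osmolar gap = measured − calculated = 399 − 395.6 = 3.4 mOsm/kg

3.4 mOsm/kg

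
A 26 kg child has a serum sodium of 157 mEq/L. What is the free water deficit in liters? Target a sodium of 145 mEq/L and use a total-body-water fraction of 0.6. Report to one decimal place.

1.3 L

TBW = 0.6 · 26 = 15.6 L
Free water deficit = TBW · (Na/145 − 1)
= 15.6 · (157/145 − 1)
= 15.6 · 0.0828
= 1.29 L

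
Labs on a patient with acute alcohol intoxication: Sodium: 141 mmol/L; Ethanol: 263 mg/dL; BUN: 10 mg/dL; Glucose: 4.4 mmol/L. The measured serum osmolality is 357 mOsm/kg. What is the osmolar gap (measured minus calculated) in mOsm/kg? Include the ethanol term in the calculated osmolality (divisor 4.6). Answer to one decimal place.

9.9 mOsm/kg

Calculated osmolality = 2·Na + glucose + BUN/2.8 + ethanol/4.6
= 2·141 + 4.4 + 10/2.8 + 263/4.6
= 282 + 4.40 + 3.57 + 57.17
= 347.14 mOsm/kg ≈ 347.1 mOsm/kg
Osmolar gap = measured − calculated = 357 − 347.1 = 9.9 mOsm/kg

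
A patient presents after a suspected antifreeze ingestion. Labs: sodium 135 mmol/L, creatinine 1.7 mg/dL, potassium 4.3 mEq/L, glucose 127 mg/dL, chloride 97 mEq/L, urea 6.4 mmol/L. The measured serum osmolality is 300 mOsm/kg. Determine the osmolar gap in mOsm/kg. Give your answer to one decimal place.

Calculated osmolality = 2·Na + glucose/18 + urea
= 2·135 + 127/18 + 6.4
= 270 + 7.06 + 6.40
= 283.46 mOsm/kg ≈ 283.5 mOsm/kg
Osmolar gap = measured − calculated = 300 − 283.5 = 16.5 mOsm/kg

16.5 mOsm/kg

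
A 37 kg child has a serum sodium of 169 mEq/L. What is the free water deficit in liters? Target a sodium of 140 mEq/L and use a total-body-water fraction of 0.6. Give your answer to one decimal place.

4.6 L

TBW = 0.6 · 37 = 22.2 L
Free water deficit = TBW · (Na/140 − 1)
= 22.2 · (169/140 − 1)
= 22.2 · 0.2071
= 4.6 L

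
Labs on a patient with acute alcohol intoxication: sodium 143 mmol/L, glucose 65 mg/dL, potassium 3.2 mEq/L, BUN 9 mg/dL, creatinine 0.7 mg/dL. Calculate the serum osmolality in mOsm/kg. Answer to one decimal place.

Calculated osmolality = 2·Na + glucose/18 + BUN/2.8
= 2·143 + 65/18 + 9/2.8
= 286 + 3.61 + 3.21
= 292.82 mOsm/kg

292.8 mOsm/kg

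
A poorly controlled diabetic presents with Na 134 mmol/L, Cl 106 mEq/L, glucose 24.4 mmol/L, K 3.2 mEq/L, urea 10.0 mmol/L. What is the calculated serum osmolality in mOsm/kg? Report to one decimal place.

Calculated osmolality = 2·Na + glucose + urea
= 2·134 + 24.4 + 10
= 268 + 24.40 + 10
= 302.4 mOsm/kg

302.4 mOsm/kg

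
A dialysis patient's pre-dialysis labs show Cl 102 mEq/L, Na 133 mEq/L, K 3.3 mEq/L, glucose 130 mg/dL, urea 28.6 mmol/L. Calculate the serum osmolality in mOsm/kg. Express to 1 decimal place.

Calculated osmolality = 2·Na + glucose/18 + urea
= 2·133 + 130/18 + 28.6
= 266 + 7.22 + 28.60
= 301.82 mOsm/kg

301.8 mOsm/kg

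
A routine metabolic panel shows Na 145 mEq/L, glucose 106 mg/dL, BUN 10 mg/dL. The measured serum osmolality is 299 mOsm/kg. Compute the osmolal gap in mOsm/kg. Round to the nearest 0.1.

-0.5 mOsm/kg

Calculated osmolality = 2·Na + glucose/18 + BUN/2.8
= 2·145 + 106/18 + 10/2.8
= 290 + 5.89 + 3.57
= 299.46 mOsm/kg ≈ 299.5 mOsm/kg
Osmolar gap = measured − calculated = 299 − 299.5 = -0.5 mOsm/kg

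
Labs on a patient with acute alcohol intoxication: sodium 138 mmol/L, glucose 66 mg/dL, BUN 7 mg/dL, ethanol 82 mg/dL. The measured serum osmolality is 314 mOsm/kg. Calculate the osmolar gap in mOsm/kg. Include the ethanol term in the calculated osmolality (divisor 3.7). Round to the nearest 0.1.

Calculated osmolality = 2·Na + glucose/18 + BUN/2.8 + ethanol/3.7
= 2·138 + 66/18 + 7/2.8 + 82/3.7
= 276 + 3.67 + 2.50 + 22.16
= 304.33 mOsm/kg ≈ 304.3 mOsm/kg
Osmolar gap = measured − calculated = 314 − 304.3 = 9.7 mOsm/kg

9.7 mOsm/kg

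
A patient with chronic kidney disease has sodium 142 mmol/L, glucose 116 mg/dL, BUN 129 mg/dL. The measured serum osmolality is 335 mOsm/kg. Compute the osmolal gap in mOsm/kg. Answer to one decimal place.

-1.5 mOsm/kg

Calculated osmolality = 2·Na + glucose/18 + BUN/2.8
= 2·142 + 116/18 + 129/2.8
= 284 + 6.44 + 46.07
= 336.51 mOsm/kg ≈ 336.5 mOsm/kg
Osmolar gap = measured − calculated = 335 − 336.5 = -1.5 mOsm/kg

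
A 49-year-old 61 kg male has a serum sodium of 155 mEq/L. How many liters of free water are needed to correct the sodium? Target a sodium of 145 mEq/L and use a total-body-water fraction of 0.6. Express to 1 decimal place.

2.5 L

TBW = 0.6 · 61 = 36.6 L
Free water deficit = TBW · (Na/145 − 1)
= 36.6 · (155/145 − 1)
= 36.6 · 0.069
= 2.53 L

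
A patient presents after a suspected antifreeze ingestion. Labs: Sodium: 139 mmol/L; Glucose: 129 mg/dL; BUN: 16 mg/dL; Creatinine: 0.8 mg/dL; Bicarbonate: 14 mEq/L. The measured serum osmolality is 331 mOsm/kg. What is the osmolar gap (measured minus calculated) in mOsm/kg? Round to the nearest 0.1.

40.1 mOsm/kg

Calculated osmolality = 2·Na + glucose/18 + BUN/2.8
= 2·139 + 129/18 + 16/2.8
= 278 + 7.17 + 5.71
= 290.88 mOsm/kg ≈ 290.9 mOsm/kg
Osmolar gap = measured − calculated = 331 − 290.9 = 40.1 mOsm/kg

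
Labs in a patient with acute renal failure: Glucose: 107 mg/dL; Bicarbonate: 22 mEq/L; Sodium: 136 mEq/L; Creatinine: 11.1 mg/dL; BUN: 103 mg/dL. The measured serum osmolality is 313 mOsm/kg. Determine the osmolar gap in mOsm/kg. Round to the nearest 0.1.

Calculated osmolality = 2·Na + glucose/18 + BUN/2.8
= 2·136 + 107/18 + 103/2.8
= 272 + 5.94 + 36.79
= 314.73 mOsm/kg ≈ 314.7 mOsm/kg
Osmolar gap = measured − calculated = 313 − 314.7 = -1.7 mOsm/kg

-1.7 mOsm/kg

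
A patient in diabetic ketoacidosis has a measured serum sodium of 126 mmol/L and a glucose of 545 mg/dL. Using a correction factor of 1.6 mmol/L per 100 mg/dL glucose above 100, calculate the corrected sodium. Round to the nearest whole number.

133 mmol/L

Corrected Na = measured Na + 1.6 · (glucose − 100)/100
= 126 + 1.6 · (545 − 100)/100
= 126 + 7.1
= 133.1 mmol/L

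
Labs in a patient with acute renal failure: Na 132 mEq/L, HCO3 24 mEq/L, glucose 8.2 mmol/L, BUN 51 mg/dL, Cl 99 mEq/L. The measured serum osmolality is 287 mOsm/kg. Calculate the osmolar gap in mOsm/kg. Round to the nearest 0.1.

Calculated osmolality = 2·Na + glucose + BUN/2.8
= 2·132 + 8.2 + 51/2.8
= 264 + 8.20 + 18.21
= 290.41 mOsm/kg ≈ 290.4 mOsm/kg
Osmolar gap = measured − calculated = 287 − 290.4 = -3.4 mOsm/kg

-3.4 mOsm/kg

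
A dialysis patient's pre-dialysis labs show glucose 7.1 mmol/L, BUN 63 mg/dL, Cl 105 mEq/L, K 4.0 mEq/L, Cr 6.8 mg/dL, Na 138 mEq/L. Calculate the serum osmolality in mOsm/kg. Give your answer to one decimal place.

Calculated osmolality = 2·Na + glucose + BUN/2.8
= 2·138 + 7.1 + 63/2.8
= 276 + 7.10 + 22.50
= 305.6 mOsm/kg

305.6 mOsm/kg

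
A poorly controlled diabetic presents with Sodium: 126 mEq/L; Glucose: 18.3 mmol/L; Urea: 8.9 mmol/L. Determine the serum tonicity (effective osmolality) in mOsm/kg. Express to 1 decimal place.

270.3 mOsm/kg

Effective osmolality excludes urea (freely permeant across cell membranes):
2·Na + glucose
= 2·126 + 18.3
= 252 + 18.3
= 270.3 mOsm/kg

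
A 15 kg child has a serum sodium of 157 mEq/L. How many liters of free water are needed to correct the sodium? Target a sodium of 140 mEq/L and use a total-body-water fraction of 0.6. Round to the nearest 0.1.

1.1 L

TBW = 0.6 · 15 = 9 L
Free water deficit = TBW · (Na/140 − 1)
= 9 · (157/140 − 1)
= 9 · 0.1214
= 1.09 L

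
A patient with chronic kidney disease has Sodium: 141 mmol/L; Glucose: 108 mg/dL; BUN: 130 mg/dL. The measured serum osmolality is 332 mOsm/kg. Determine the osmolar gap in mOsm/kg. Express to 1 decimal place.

Calculated osmolality = 2·Na + glucose/18 + BUN/2.8
= 2·141 + 108/18 + 130/2.8
= 282 + 6 + 46.43
= 334.43 mOsm/kg ≈ 334.4 mOsm/kg
Osmolar gap = measured − calculated = 332 − 334.4 = -2.4 mOsm/kg

-2.4 mOsm/kg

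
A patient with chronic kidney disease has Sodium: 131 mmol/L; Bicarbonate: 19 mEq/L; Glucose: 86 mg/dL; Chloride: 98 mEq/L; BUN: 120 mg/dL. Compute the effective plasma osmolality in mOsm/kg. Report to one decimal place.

Effective osmolality excludes urea (freely permeant across cell membranes):
2·Na + glucose/18
= 2·131 + 86/18
= 262 + 4.78
= 266.78 mOsm/kg

266.8 mOsm/kg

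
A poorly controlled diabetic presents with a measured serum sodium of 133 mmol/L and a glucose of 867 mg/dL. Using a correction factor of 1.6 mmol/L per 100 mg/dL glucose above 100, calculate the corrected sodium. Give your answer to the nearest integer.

Corrected Na = measured Na + 1.6 · (glucose − 100)/100
= 133 + 1.6 · (867 − 100)/100
= 133 + 12.3
= 145.3 mmol/L

145 mmol/L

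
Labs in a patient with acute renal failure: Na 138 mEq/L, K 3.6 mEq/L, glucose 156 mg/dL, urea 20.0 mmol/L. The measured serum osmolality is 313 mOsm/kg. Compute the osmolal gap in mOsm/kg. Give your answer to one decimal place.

Calculated osmolality = 2·Na + glucose/18 + urea
= 2·138 + 156/18 + 20
= 276 + 8.67 + 20
= 304.67 mOsm/kg ≈ 304.7 mOsm/kg
Osmolar gap = measured − calculated = 313 − 304.7 = 8.3 mOsm/kg

8.3 mOsm/kg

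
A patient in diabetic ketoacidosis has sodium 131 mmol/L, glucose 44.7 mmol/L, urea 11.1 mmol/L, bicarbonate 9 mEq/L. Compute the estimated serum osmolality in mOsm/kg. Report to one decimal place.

Calculated osmolality = 2·Na + glucose + urea
= 2·131 + 44.7 + 11.1
= 262 + 44.70 + 11.10
= 317.8 mOsm/kg

317.8 mOsm/kg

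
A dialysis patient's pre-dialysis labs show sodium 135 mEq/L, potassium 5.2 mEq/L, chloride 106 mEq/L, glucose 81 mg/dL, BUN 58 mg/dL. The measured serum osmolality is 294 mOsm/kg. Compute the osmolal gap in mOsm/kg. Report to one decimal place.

Calculated osmolality = 2·Na + glucose/18 + BUN/2.8
= 2·135 + 81/18 + 58/2.8
= 270 + 4.50 + 20.71
= 295.21 mOsm/kg ≈ 295.2 mOsm/kg
Osmolar gap = measured − calculated = 294 − 295.2 = -1.2 mOsm/kg

-1.2 mOsm/kg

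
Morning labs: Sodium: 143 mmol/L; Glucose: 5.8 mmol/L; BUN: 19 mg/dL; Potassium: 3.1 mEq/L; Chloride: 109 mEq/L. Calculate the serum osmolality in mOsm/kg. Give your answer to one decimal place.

298.6 mOsm/kg

Calculated osmolality = 2·Na + glucose + BUN/2.8
= 2·143 + 5.8 + 19/2.8
= 286 + 5.80 + 6.79
= 298.59 mOsm/kg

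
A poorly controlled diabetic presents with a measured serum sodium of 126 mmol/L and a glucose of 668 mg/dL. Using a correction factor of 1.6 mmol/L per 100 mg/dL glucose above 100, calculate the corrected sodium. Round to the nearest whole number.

135 mmol/L

Corrected Na = measured Na + 1.6 · (glucose − 100)/100
= 126 + 1.6 · (668 − 100)/100
= 126 + 9.1
= 135.1 mmol/L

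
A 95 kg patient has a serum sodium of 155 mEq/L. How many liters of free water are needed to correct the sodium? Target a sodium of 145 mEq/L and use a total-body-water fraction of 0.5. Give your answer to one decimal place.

3.3 L

TBW = 0.5 · 95 = 47.5 L
Free water deficit = TBW · (Na/145 − 1)
= 47.5 · (155/145 − 1)
= 47.5 · 0.069
= 3.28 L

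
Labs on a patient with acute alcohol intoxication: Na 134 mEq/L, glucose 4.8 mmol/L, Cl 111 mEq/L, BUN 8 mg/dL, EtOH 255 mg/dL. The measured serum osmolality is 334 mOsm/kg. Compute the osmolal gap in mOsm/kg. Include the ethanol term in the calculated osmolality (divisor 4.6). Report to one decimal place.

Calculated osmolality = 2·Na + glucose + BUN/2.8 + ethanol/4.6
= 2·134 + 4.8 + 8/2.8 + 255/4.6
= 268 + 4.80 + 2.86 + 55.43
= 331.09 mOsm/kg ≈ 331.1 mOsm/kg
Osmolar gap = measured − calculated = 334 − 331.1 = 2.9 mOsm/kg

2.9 mOsm/kg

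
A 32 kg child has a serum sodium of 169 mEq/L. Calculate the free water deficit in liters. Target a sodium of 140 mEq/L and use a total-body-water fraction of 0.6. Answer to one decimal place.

TBW = 0.6 · 32 = 19.2 L
Free water deficit = TBW · (Na/140 − 1)
= 19.2 · (169/140 − 1)
= 19.2 · 0.2071
= 3.98 L

4.0 L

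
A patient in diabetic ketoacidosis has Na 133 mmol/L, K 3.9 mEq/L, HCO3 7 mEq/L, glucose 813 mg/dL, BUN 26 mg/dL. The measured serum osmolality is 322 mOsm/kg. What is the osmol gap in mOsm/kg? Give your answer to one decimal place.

1.5 mOsm/kg

Calculated osmolality = 2·Na + glucose/18 + BUN/2.8
= 2·133 + 813/18 + 26/2.8
= 266 + 45.17 + 9.29
= 320.46 mOsm/kg ≈ 320.5 mOsm/kg
Osmolar gap = measured − calculated = 322 − 320.5 = 1.5 mOsm/kg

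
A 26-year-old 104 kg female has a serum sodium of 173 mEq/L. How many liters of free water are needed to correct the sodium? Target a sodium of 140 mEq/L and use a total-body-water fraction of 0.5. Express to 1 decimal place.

12.3 L

TBW = 0.5 · 104 = 52 L
Free water deficit = TBW · (Na/140 − 1)
= 52 · (173/140 − 1)
= 52 · 0.2357
= 12.26 L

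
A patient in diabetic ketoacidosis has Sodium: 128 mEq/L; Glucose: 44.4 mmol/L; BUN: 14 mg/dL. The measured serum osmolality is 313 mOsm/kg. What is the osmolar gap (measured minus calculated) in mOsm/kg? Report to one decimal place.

Calculated osmolality = 2·Na + glucose + BUN/2.8
= 2·128 + 44.4 + 14/2.8
= 256 + 44.40 + 5
= 305.4 mOsm/kg ≈ 305.4 mOsm/kg
Osmolar gap = measured − calculated = 313 − 305.4 = 7.6 mOsm/kg

7.6 mOsm/kg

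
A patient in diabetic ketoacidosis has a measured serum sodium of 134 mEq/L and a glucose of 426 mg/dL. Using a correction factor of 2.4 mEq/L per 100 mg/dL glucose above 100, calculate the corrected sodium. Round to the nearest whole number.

Corrected Na = measured Na + 2.4 · (glucose − 100)/100
= 134 + 2.4 · (426 − 100)/100
= 134 + 7.8
= 141.8 mEq/L

142 mEq/L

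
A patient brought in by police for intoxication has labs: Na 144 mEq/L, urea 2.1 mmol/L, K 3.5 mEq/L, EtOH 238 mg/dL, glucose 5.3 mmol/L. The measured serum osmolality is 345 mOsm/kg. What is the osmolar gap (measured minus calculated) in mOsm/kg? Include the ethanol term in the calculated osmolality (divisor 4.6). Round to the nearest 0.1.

Calculated osmolality = 2·Na + glucose + urea + ethanol/4.6
= 2·144 + 5.3 + 2.1 + 238/4.6
= 288 + 5.30 + 2.10 + 51.74
= 347.14 mOsm/kg ≈ 347.1 mOsm/kg
Osmolar gap = measured − calculated = 345 − 347.1 = -2.1 mOsm/kg

-2.1 mOsm/kg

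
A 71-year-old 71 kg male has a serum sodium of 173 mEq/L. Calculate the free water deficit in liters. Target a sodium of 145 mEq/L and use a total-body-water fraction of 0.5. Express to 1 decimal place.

6.9 L

TBW = 0.5 · 71 = 35.5 L
Free water deficit = TBW · (Na/145 − 1)
= 35.5 · (173/145 − 1)
= 35.5 · 0.1931
= 6.86 L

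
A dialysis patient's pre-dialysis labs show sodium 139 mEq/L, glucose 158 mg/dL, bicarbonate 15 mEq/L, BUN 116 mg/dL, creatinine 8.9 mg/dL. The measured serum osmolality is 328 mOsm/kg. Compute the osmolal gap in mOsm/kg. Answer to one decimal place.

Calculated osmolality = 2·Na + glucose/18 + BUN/2.8
= 2·139 + 158/18 + 116/2.8
= 278 + 8.78 + 41.43
= 328.21 mOsm/kg ≈ 328.2 mOsm/kg
Osmolar gap = measured − calculated = 328 − 328.2 = -0.2 mOsm/kg

-0.2 mOsm/kg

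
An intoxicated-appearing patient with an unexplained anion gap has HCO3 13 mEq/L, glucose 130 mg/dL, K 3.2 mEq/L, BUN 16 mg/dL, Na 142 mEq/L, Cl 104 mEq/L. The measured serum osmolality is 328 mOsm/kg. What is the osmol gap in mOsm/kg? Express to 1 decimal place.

Calculated osmolality = 2·Na + glucose/18 + BUN/2.8
= 2·142 + 130/18 + 16/2.8
= 284 + 7.22 + 5.71
= 296.93 mOsm/kg ≈ 296.9 mOsm/kg
Osmolar gap = measured − calculated = 328 − 296.9 = 31.1 mOsm/kg

31.1 mOsm/kg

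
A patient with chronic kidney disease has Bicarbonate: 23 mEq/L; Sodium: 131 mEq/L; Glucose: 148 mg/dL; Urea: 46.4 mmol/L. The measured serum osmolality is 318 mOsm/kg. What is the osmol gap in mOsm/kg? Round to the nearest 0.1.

1.4 mOsm/kg

Calculated osmolality = 2·Na + glucose/18 + urea
= 2·131 + 148/18 + 46.4
= 262 + 8.22 + 46.40
= 316.62 mOsm/kg ≈ 316.6 mOsm/kg
Osmolar gap = measured − calculated = 318 − 316.6 = 1.4 mOsm/kg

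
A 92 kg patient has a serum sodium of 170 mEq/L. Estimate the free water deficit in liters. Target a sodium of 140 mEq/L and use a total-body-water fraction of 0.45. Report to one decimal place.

TBW = 0.45 · 92 = 41.4 L
Free water deficit = TBW · (Na/140 − 1)
= 41.4 · (170/140 − 1)
= 41.4 · 0.2143
= 8.87 L

8.9 L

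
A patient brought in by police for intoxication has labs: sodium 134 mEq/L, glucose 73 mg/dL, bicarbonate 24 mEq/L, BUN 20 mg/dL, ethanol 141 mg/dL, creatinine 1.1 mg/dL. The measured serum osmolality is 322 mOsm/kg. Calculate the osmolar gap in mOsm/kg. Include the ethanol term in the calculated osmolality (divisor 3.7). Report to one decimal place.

4.7 mOsm/kg

Calculated osmolality = 2·Na + glucose/18 + BUN/2.8 + ethanol/3.7
= 2·134 + 73/18 + 20/2.8 + 141/3.7
= 268 + 4.06 + 7.14 + 38.11
= 317.31 mOsm/kg ≈ 317.3 mOsm/kg
Osmolar gap = measured − calculated = 322 − 317.3 = 4.7 mOsm/kg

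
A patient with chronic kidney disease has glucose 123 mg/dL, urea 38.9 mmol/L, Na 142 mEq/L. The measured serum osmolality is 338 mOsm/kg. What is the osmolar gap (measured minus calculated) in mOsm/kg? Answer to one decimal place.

Calculated osmolality = 2·Na + glucose/18 + urea
= 2·142 + 123/18 + 38.9
= 284 + 6.83 + 38.90
= 329.73 mOsm/kg ≈ 329.7 mOsm/kg
Osmolar gap = measured − calculated = 338 − 329.7 = 8.3 mOsm/kg

8.3 mOsm/kg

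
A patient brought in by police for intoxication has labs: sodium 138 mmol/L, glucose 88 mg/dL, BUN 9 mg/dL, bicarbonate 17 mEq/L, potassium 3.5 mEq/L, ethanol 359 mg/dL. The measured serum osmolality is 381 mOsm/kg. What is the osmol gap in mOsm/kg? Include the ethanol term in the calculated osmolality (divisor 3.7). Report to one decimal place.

-0.1 mOsm/kg

Calculated osmolality = 2·Na + glucose/18 + BUN/2.8 + ethanol/3.7
= 2·138 + 88/18 + 9/2.8 + 359/3.7
= 276 + 4.89 + 3.21 + 97.03
= 381.13 mOsm/kg ≈ 381.1 mOsm/kg
Osmolar gap = measured − calculated = 381 − 381.1 = -0.1 mOsm/kg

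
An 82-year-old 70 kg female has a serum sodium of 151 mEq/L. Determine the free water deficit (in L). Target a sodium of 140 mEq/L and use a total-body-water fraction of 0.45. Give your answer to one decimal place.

TBW = 0.45 · 70 = 31.5 L
Free water deficit = TBW · (Na/140 − 1)
= 31.5 · (151/140 − 1)
= 31.5 · 0.0786
= 2.48 L

2.5 L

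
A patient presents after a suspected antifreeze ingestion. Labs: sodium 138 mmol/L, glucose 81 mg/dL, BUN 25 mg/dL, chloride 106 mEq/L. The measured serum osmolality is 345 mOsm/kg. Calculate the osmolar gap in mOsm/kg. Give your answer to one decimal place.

Calculated osmolality = 2·Na + glucose/18 + BUN/2.8
= 2·138 + 81/18 + 25/2.8
= 276 + 4.50 + 8.93
= 289.43 mOsm/kg ≈ 289.4 mOsm/kg
Osmolar gap = measured − calculated = 345 − 289.4 = 55.6 mOsm/kg

55.6 mOsm/kg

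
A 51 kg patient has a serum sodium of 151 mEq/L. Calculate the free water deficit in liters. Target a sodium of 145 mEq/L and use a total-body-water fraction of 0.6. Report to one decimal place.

1.3 L

TBW = 0.6 · 51 = 30.6 L
Free water deficit = TBW · (Na/145 − 1)
= 30.6 · (151/145 − 1)
= 30.6 · 0.0414
= 1.27 L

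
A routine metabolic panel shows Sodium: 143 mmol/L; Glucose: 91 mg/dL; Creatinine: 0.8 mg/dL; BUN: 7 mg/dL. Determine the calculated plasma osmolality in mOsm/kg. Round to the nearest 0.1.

293.6 mOsm/kg

Calculated osmolality = 2·Na + glucose/18 + BUN/2.8
= 2·143 + 91/18 + 7/2.8
= 286 + 5.06 + 2.50
= 293.56 mOsm/kg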